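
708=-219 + 927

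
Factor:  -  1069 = - 1069^1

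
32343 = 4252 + 28091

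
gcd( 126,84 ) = 42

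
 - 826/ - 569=826/569=   1.45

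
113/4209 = 113/4209 = 0.03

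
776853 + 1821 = 778674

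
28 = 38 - 10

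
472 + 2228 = 2700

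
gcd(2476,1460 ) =4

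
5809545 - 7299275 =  - 1489730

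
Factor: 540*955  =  515700 = 2^2*3^3*5^2*191^1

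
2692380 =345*7804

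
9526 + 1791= 11317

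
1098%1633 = 1098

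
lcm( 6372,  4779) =19116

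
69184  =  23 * 3008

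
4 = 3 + 1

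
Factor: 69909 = 3^1*7^1*3329^1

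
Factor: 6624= 2^5*3^2*23^1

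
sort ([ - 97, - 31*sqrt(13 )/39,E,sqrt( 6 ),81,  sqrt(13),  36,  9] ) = [ - 97, - 31*sqrt(13 )/39,sqrt( 6 ),E,sqrt(13),9  ,  36,81] 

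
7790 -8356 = - 566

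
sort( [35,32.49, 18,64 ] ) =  [18,32.49, 35, 64] 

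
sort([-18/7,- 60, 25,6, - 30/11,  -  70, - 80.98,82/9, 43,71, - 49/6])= [ - 80.98,-70,-60 , - 49/6, - 30/11, - 18/7 , 6,82/9,25 , 43,71] 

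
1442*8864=12781888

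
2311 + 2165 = 4476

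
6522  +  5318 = 11840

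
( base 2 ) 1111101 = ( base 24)55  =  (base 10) 125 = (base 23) 5a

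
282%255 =27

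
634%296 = 42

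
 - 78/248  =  -39/124   =  -0.31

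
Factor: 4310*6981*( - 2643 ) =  - 79522874730 = -2^1*3^2*5^1*13^1*179^1 * 431^1*881^1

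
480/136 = 3 + 9/17 = 3.53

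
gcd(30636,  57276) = 1332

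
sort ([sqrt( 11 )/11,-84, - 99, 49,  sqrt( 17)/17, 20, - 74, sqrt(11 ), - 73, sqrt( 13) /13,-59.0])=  [ - 99 , - 84, - 74, - 73, - 59.0,sqrt( 17) /17, sqrt ( 13) /13,sqrt ( 11)/11,sqrt(11),20,49]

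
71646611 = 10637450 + 61009161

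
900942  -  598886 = 302056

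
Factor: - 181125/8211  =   -375/17 =-3^1*5^3 * 17^(-1) 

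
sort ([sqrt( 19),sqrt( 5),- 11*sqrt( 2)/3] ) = [  -  11*sqrt( 2) /3, sqrt( 5 ),sqrt( 19)]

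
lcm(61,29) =1769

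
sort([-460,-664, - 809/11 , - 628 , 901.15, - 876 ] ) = [ - 876, - 664, - 628 , - 460,  -  809/11 , 901.15] 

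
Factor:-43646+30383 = -13263  =  -  3^1*4421^1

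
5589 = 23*243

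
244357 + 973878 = 1218235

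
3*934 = 2802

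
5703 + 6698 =12401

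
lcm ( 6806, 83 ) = 6806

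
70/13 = 70/13=   5.38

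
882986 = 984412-101426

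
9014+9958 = 18972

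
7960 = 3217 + 4743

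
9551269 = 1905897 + 7645372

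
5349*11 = 58839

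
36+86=122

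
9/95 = 9/95 = 0.09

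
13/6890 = 1/530 = 0.00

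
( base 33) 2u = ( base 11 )88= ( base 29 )39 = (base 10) 96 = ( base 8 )140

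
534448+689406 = 1223854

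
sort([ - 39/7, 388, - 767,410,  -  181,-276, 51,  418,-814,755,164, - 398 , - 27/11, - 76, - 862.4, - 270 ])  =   [ - 862.4, - 814, - 767, - 398, -276, - 270, - 181, - 76 , -39/7, - 27/11, 51,164,388,410,418 , 755]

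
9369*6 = 56214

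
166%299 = 166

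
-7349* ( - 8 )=58792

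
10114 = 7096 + 3018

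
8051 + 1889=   9940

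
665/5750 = 133/1150 = 0.12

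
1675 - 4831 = -3156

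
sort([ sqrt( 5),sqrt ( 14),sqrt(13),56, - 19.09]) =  [-19.09,sqrt(5),sqrt(13),  sqrt(14), 56 ]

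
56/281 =56/281 = 0.20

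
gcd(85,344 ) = 1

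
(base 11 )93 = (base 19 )57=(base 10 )102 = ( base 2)1100110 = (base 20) 52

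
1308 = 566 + 742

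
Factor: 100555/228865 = 221/503=13^1*17^1*503^(- 1)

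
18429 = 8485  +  9944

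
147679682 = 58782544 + 88897138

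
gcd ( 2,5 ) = 1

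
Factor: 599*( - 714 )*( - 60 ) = 2^3*3^2*5^1*7^1 * 17^1*599^1 = 25661160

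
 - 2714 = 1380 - 4094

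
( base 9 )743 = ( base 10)606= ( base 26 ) n8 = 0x25E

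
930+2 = 932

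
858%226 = 180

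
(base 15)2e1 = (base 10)661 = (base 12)471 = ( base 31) la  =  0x295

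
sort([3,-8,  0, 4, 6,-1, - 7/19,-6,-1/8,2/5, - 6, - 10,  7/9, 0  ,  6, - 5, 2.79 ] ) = [ - 10,-8,-6, - 6, -5, - 1, - 7/19, - 1/8 , 0, 0,2/5, 7/9,2.79, 3, 4,  6, 6]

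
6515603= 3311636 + 3203967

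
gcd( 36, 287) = 1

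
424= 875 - 451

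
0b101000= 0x28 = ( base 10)40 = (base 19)22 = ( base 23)1H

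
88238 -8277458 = - 8189220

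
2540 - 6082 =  - 3542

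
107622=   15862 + 91760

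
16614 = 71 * 234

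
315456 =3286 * 96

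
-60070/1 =-60070  =  - 60070.00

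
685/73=9+28/73 =9.38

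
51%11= 7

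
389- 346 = 43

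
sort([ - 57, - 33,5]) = [ - 57 , - 33,5]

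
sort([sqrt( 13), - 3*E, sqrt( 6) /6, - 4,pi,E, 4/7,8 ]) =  [-3*E, - 4,sqrt ( 6) /6,  4/7, E, pi , sqrt(13 ),  8]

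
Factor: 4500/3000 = 3/2 = 2^( - 1 ) * 3^1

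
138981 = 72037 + 66944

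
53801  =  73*737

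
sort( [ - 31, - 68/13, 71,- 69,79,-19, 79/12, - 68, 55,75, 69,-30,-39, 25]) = [ - 69, - 68, - 39 , - 31,-30, - 19 ,-68/13, 79/12, 25, 55, 69, 71, 75,  79]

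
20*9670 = 193400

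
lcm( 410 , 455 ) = 37310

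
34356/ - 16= - 2148 + 3/4=- 2147.25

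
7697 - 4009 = 3688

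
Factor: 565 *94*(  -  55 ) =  - 2921050 = - 2^1*5^2*11^1 * 47^1*113^1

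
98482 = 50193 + 48289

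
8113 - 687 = 7426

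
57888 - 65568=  - 7680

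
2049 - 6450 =  -  4401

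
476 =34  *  14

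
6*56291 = 337746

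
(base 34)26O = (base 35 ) 22K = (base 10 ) 2540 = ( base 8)4754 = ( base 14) cd6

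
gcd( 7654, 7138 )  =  86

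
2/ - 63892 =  - 1 + 31945/31946 = - 0.00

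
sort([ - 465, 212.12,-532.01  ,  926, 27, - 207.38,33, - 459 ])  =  [ - 532.01, - 465, - 459, - 207.38,  27, 33, 212.12,926 ]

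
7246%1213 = 1181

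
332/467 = 332/467 = 0.71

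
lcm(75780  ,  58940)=530460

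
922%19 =10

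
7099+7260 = 14359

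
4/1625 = 4/1625= 0.00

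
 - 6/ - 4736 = 3/2368 = 0.00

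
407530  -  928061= - 520531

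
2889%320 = 9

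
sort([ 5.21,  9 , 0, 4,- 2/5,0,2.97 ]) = [ - 2/5, 0 , 0,  2.97  ,  4,  5.21, 9 ] 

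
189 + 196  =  385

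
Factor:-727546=-2^1*363773^1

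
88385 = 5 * 17677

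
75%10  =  5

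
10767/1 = 10767 = 10767.00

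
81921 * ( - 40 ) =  - 3276840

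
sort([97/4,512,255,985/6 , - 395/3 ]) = [ - 395/3,97/4,  985/6,  255,512]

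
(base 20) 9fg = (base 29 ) 4J1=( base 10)3916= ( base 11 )2a40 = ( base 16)F4C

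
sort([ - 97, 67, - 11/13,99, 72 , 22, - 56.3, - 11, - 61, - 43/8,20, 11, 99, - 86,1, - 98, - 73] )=[  -  98, - 97, - 86,  -  73,  -  61, - 56.3,- 11,-43/8, - 11/13, 1, 11, 20 , 22,67,72,99, 99 ]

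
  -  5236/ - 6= 2618/3 = 872.67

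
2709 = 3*903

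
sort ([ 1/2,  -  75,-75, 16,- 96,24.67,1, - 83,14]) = [ - 96,  -  83, - 75,-75,1/2,1, 14 , 16,24.67]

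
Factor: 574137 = 3^2*63793^1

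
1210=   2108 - 898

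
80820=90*898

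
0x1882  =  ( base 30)6t4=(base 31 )6gc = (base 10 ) 6274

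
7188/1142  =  6 + 168/571= 6.29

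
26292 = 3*8764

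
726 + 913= 1639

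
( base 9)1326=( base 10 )996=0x3e4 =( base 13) 5b8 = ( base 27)19O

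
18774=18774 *1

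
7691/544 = 7691/544 = 14.14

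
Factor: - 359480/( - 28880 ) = 473/38 = 2^ (  -  1)*11^1*19^( - 1 ) * 43^1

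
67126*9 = 604134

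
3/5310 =1/1770 = 0.00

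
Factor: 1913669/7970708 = 2^ (  -  2 ) * 23^1 * 29^( - 1)*68713^( -1 )*83203^1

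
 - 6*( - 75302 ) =451812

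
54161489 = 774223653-720062164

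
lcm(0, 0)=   0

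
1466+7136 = 8602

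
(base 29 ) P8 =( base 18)24D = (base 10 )733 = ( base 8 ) 1335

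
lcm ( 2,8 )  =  8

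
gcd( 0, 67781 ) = 67781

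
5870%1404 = 254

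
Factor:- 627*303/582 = -2^( - 1)*3^1*11^1*19^1*97^( - 1 )*101^1 = - 63327/194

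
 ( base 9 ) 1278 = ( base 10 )962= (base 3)1022122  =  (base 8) 1702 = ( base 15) 442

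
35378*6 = 212268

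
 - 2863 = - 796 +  - 2067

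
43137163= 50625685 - 7488522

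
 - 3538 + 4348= 810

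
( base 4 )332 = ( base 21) 2k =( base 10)62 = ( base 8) 76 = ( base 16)3E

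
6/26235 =2/8745 =0.00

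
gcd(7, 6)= 1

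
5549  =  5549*1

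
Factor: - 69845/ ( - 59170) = 2^( - 1)*97^(-1 )*229^1 = 229/194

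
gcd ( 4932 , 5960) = 4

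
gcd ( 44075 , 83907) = 1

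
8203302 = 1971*4162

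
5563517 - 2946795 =2616722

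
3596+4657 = 8253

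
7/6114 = 7/6114 = 0.00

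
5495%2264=967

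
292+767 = 1059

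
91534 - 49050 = 42484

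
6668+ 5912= 12580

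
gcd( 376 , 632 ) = 8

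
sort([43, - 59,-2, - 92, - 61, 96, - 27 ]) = [-92, - 61, - 59,-27, - 2,43,96] 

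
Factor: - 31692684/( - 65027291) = 2^2*3^1*7^ ( - 1)*19^( - 1 )*229^1 * 607^1*25733^(-1)= 1668036/3422489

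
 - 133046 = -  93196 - 39850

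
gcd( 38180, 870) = 10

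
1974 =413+1561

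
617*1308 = 807036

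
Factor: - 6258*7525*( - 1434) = 2^2 * 3^2*5^2*7^2*43^1 * 149^1*239^1 = 67529139300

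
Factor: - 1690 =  - 2^1*5^1 * 13^2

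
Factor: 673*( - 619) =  - 619^1*673^1 = - 416587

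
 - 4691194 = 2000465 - 6691659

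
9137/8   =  1142 + 1/8=1142.12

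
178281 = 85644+92637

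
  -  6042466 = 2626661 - 8669127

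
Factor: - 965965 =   -  5^1*7^1*11^1*13^1* 193^1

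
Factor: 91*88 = 8008 =2^3*7^1*11^1*13^1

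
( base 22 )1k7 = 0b1110100011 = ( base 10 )931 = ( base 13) 568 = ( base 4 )32203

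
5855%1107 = 320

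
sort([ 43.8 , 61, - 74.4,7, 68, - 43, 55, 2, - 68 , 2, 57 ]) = [- 74.4, - 68, - 43,2,2,7, 43.8, 55,  57, 61, 68 ]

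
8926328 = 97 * 92024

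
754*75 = 56550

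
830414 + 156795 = 987209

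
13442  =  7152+6290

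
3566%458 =360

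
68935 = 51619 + 17316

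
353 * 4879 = 1722287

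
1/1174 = 1/1174 = 0.00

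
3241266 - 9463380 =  - 6222114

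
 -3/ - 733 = 3/733 = 0.00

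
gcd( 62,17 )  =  1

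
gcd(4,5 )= 1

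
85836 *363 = 31158468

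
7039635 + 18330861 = 25370496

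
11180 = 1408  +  9772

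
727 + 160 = 887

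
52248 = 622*84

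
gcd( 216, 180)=36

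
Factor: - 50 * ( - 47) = 2350 = 2^1*5^2*47^1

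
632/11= 57 + 5/11  =  57.45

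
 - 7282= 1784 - 9066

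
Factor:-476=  - 2^2 * 7^1*17^1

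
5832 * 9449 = 55106568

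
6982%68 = 46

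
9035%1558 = 1245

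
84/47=1 + 37/47 = 1.79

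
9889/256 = 38 + 161/256= 38.63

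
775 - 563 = 212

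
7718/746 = 3859/373= 10.35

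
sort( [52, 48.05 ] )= [48.05, 52] 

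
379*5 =1895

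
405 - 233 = 172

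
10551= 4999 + 5552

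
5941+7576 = 13517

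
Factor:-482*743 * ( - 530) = 2^2 * 5^1 * 53^1*241^1 * 743^1 = 189806780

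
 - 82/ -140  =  41/70 = 0.59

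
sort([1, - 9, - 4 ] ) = [ - 9, - 4 , 1] 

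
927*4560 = 4227120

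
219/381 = 73/127 = 0.57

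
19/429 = 19/429=0.04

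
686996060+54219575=741215635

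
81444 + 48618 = 130062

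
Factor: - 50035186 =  - 2^1*59^1 * 424027^1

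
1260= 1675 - 415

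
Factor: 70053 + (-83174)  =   - 13121^1 = -13121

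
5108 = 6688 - 1580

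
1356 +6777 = 8133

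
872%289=5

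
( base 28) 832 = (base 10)6358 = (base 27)8JD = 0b1100011010110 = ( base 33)5RM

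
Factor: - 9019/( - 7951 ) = 29^1 * 311^1 * 7951^( - 1) 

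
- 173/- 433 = 173/433 = 0.40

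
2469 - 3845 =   -  1376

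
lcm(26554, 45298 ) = 770066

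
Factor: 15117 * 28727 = 434266059 = 3^1*23^1 * 1249^1*5039^1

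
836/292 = 209/73 = 2.86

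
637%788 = 637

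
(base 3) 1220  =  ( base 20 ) 2B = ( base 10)51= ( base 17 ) 30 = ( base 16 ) 33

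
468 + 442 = 910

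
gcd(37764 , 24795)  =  9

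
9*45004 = 405036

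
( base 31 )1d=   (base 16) 2c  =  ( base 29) 1F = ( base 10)44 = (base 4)230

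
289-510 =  - 221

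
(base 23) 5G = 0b10000011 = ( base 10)131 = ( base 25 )56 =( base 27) 4n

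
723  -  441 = 282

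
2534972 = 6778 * 374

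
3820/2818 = 1+501/1409 = 1.36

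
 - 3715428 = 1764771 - 5480199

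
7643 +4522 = 12165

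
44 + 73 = 117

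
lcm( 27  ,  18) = 54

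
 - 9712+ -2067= - 11779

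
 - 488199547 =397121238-885320785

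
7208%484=432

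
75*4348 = 326100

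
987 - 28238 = - 27251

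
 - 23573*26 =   -  612898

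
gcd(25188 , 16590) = 6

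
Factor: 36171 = 3^2 * 4019^1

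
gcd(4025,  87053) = 1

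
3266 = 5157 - 1891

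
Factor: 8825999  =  7^1*13^1 * 96989^1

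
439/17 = 439/17 = 25.82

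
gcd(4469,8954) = 1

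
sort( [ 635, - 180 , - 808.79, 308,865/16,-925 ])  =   [ - 925,- 808.79, - 180,865/16  ,  308,  635]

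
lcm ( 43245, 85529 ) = 3848805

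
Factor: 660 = 2^2*3^1*5^1 * 11^1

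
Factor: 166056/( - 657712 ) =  - 2^( - 1 )*3^1*17^1*101^( - 1 ) = -51/202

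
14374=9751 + 4623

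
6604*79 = 521716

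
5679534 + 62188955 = 67868489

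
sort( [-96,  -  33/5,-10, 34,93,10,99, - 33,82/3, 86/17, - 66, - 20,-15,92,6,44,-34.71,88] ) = [ - 96, - 66, - 34.71, - 33,- 20,  -  15,  -  10, - 33/5,86/17, 6,10, 82/3,34,44,88,92, 93,99 ]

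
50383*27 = 1360341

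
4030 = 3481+549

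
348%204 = 144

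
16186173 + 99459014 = 115645187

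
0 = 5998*0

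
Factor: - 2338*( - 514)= 1201732= 2^2*7^1*167^1 *257^1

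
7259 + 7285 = 14544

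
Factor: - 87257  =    -  87257^1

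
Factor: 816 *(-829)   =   - 676464 = - 2^4 * 3^1*17^1*829^1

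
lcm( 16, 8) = 16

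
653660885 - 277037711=376623174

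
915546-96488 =819058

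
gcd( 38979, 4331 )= 4331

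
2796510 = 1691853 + 1104657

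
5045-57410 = -52365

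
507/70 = 507/70 = 7.24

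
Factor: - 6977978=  - 2^1*7^1*19^1*37^1*709^1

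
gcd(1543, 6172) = 1543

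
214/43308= 107/21654 = 0.00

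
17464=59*296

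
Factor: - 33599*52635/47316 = -589494455/15772=-  2^( - 2)*5^1*11^2*29^1 * 3943^( - 1 )*33599^1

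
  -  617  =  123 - 740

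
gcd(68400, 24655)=5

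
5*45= 225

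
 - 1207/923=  - 2 + 9/13 = - 1.31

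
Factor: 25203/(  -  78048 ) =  - 31/96= - 2^(-5)*3^( - 1 ) * 31^1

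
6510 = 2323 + 4187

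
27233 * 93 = 2532669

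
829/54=15 + 19/54 = 15.35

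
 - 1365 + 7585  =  6220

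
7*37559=262913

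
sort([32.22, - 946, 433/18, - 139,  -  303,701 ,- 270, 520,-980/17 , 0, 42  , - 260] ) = [- 946, - 303,-270, - 260,  -  139, - 980/17, 0,433/18 , 32.22,42,520,701 ] 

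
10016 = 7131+2885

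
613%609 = 4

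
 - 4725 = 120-4845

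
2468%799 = 71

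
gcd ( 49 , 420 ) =7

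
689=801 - 112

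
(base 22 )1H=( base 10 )39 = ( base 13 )30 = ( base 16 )27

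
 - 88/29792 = -11/3724   =  - 0.00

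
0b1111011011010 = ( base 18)166E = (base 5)223043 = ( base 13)3797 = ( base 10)7898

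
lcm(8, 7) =56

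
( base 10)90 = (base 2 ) 1011010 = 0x5a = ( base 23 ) 3l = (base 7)156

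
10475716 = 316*33151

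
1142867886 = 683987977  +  458879909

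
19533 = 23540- 4007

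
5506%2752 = 2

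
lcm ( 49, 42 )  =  294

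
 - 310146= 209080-519226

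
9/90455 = 9/90455=0.00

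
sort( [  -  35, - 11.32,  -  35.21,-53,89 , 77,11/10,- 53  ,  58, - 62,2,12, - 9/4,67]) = [ - 62 ,-53, - 53, - 35.21, - 35, - 11.32, - 9/4, 11/10, 2, 12,  58,67,77, 89 ]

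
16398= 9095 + 7303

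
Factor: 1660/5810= 2/7 = 2^1*7^( - 1 ) 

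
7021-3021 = 4000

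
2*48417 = 96834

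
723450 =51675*14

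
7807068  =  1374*5682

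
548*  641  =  351268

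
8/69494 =4/34747=   0.00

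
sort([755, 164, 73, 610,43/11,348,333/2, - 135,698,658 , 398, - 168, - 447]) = [-447,- 168, - 135,43/11,73,164, 333/2, 348,398, 610, 658,698 , 755 ] 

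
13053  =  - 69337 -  - 82390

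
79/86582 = 79/86582 = 0.00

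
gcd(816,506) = 2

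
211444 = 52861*4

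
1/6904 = 1/6904 =0.00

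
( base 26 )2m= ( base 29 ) 2g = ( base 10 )74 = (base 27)2k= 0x4A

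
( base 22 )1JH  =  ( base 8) 1627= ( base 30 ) 10J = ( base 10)919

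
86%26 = 8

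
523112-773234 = - 250122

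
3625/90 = 725/18= 40.28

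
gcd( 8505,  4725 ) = 945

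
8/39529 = 8/39529 = 0.00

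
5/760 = 1/152 = 0.01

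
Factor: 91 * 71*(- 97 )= - 626717 = - 7^1 * 13^1*71^1*97^1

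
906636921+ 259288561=1165925482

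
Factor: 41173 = 11^1*19^1*197^1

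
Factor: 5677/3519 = 3^( - 2 )*7^1*17^( - 1)*23^( - 1)*811^1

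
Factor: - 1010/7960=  - 101/796 = - 2^( - 2)*101^1*199^(-1 )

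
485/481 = 485/481  =  1.01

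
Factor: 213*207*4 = 2^2 *3^3*23^1*71^1 = 176364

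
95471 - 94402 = 1069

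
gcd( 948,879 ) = 3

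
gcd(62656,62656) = 62656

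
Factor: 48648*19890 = 2^4*3^3 * 5^1*13^1*17^1*2027^1 =967608720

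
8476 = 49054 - 40578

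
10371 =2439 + 7932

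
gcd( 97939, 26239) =1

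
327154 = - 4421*( - 74) 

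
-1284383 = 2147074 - 3431457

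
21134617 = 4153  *5089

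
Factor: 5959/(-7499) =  - 59^1*101^1 * 7499^( - 1 ) 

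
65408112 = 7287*8976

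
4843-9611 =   -  4768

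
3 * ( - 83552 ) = -250656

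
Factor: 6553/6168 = 2^( - 3)*3^( - 1)*257^ ( - 1)*6553^1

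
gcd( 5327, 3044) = 761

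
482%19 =7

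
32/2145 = 32/2145 = 0.01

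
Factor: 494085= 3^1*5^1*32939^1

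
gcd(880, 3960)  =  440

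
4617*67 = 309339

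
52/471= 52/471=0.11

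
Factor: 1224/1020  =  6/5 = 2^1*3^1*5^(-1 ) 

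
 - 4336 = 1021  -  5357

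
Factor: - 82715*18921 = -3^1*5^1*7^1*17^1*53^1*71^1*233^1=- 1565050515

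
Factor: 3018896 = 2^4*188681^1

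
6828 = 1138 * 6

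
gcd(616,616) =616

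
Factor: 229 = 229^1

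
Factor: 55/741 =3^(- 1) * 5^1*11^1*13^ ( -1)*19^( -1 )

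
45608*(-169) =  - 7707752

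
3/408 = 1/136 = 0.01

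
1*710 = 710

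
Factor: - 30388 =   -  2^2*71^1*107^1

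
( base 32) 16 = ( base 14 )2A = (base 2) 100110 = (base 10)38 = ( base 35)13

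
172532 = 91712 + 80820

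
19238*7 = 134666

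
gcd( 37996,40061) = 413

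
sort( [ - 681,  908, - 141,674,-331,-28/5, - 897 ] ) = [ - 897 , - 681, - 331,-141,-28/5,674,908 ]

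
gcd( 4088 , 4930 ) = 2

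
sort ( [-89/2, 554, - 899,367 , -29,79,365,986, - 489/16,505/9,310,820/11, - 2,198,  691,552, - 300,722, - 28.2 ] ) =[ - 899,- 300, - 89/2,  -  489/16, - 29, - 28.2,  -  2,505/9, 820/11,79,198,310,365,367,552,554,691,722,986 ] 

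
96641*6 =579846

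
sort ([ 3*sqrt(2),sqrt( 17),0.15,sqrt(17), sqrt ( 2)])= [ 0.15, sqrt( 2 ),sqrt(17),sqrt ( 17), 3 * sqrt(2 ) ] 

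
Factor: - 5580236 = -2^2*1395059^1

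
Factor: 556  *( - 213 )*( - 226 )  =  2^3 * 3^1*71^1* 113^1*139^1 = 26764728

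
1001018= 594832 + 406186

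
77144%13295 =10669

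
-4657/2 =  - 2329  +  1/2 = - 2328.50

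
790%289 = 212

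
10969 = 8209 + 2760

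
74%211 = 74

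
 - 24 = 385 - 409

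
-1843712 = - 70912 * 26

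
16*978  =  15648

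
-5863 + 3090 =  - 2773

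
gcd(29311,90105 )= 1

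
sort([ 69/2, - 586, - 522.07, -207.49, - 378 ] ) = [ - 586, - 522.07, - 378, - 207.49 , 69/2] 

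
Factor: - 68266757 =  - 13^1*43^1*97^1*1259^1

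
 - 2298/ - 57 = 40 + 6/19 = 40.32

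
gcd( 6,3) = 3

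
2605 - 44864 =-42259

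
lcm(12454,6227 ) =12454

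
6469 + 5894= 12363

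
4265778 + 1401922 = 5667700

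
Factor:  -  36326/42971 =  - 2^1*41^1*97^(  -  1 )=- 82/97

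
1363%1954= 1363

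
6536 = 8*817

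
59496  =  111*536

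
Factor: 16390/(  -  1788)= - 55/6 =-2^( - 1 )*3^( - 1)*5^1*11^1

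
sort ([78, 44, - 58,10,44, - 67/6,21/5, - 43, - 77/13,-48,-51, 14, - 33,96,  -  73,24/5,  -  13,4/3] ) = [-73, - 58,-51, - 48,-43,  -  33, - 13 , - 67/6,  -  77/13,4/3,21/5,24/5,10,14,44,44,78,96]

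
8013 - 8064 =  - 51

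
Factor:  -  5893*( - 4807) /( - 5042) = - 2^(-1)*11^1 * 19^1*23^1*71^1*83^1 * 2521^( - 1) = - 28327651/5042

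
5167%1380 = 1027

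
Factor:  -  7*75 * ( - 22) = 2^1 * 3^1 * 5^2*7^1 * 11^1 = 11550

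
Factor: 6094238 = 2^1*349^1*8731^1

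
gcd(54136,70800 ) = 8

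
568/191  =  2+186/191= 2.97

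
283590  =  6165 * 46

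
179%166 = 13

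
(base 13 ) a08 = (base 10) 1698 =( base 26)2d8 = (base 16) 6A2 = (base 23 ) 34J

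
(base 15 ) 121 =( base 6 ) 1104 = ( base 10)256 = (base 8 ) 400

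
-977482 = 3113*( - 314 ) 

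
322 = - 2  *( - 161) 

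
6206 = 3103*2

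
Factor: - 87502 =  - 2^1*67^1*653^1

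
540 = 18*30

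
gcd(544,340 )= 68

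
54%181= 54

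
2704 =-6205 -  - 8909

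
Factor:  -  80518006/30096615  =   - 2^1*3^( - 1 ) *5^( - 1)*173^1*232711^1*2006441^(-1 ) 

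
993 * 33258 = 33025194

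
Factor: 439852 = 2^2*7^1 * 23^1 * 683^1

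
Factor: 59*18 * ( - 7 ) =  - 2^1*3^2*7^1*59^1  =  - 7434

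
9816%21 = 9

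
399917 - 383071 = 16846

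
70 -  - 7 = 77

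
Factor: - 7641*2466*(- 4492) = 84641435352 = 2^3*3^5*137^1*283^1*1123^1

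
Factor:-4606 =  - 2^1*7^2*47^1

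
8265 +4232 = 12497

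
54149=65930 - 11781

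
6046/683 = 8 + 582/683 =8.85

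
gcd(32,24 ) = 8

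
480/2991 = 160/997=0.16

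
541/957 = 541/957 = 0.57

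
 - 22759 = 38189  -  60948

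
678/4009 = 678/4009 = 0.17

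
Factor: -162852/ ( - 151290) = 2^1*3^ ( - 1)*5^ ( - 1)*41^ ( - 1)*331^1= 662/615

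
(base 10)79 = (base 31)2h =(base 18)47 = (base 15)54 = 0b1001111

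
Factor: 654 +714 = 2^3 * 3^2*19^1 =1368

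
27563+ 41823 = 69386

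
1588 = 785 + 803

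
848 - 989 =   -  141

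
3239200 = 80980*40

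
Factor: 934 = 2^1*467^1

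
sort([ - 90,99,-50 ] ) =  [-90, - 50,99 ]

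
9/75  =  3/25 = 0.12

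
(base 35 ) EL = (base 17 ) 1d1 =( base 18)1A7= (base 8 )777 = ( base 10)511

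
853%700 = 153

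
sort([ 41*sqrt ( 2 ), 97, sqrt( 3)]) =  [sqrt( 3 ), 41*sqrt(2 ), 97 ] 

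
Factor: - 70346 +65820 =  - 2^1*31^1*73^1 = - 4526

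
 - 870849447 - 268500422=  - 1139349869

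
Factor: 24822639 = 3^3*941^1*977^1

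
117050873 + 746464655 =863515528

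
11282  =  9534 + 1748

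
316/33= 316/33= 9.58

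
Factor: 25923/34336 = 2^( - 5) * 3^1*29^( - 1 )*37^( - 1)*8641^1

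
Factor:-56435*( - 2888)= 2^3*5^1*19^2*11287^1=162984280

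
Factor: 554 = 2^1* 277^1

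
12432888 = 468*26566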